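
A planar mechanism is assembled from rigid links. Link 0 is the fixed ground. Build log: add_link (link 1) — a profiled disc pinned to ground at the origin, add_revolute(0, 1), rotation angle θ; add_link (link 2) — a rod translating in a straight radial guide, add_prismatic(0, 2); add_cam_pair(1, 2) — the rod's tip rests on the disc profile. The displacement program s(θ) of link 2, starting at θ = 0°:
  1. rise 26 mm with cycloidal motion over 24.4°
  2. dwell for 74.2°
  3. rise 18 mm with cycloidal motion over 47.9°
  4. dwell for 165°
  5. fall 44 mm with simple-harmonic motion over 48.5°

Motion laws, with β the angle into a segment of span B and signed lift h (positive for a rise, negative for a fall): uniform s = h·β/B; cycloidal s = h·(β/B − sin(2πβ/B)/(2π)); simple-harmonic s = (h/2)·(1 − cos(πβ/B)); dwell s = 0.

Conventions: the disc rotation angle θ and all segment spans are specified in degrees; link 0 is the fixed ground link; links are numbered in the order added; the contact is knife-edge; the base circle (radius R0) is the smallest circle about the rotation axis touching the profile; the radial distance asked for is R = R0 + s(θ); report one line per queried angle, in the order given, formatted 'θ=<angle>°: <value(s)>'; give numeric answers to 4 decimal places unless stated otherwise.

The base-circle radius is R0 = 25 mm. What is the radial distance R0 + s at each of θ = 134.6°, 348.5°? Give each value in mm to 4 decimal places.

seg 1 [0°–24.4°] cycloidal, h=26: full span → s += 26 → s = 26.0000
seg 2 [24.4°–98.6°] dwell: s stays 26.0000
seg 3 [98.6°–146.5°] cycloidal, h=18: θ=134.6° here. β=36, B=47.9. 18·(0.7516 − sin(2π·0.7516)/(2π)) = 16.3928 → s = 42.3928
seg 3 [98.6°–146.5°] cycloidal, h=18: full span → s += 18 → s = 44.0000
seg 4 [146.5°–311.5°] dwell: s stays 44.0000
seg 5 [311.5°–360°] simple-harmonic, h=-44: θ=348.5° here. β=37, B=48.5. -44/2·(1 − cos(π·0.7629)) = -38.1732 → s = 5.8268
θ=134.6°: R = R0 + s = 25 + 42.3928 = 67.3928
θ=348.5°: R = R0 + s = 25 + 5.8268 = 30.8268

θ=134.6°: 67.3928
θ=348.5°: 30.8268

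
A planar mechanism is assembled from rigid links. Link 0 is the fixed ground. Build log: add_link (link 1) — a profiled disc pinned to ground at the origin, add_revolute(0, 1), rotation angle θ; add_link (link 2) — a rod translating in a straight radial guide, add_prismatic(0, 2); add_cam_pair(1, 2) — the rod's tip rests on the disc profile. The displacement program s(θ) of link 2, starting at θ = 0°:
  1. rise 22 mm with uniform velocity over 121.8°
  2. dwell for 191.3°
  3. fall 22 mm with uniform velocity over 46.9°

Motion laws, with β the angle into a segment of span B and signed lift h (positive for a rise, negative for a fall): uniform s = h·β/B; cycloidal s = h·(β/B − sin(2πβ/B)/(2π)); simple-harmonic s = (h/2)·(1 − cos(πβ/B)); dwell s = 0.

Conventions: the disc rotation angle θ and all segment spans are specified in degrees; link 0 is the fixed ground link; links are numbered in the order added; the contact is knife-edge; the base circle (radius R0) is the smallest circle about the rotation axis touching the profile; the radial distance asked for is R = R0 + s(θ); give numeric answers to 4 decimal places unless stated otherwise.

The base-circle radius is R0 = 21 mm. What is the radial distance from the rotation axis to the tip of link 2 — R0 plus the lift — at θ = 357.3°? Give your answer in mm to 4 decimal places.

seg 1 [0°–121.8°] uniform, h=22: full span → s += 22 → s = 22.0000
seg 2 [121.8°–313.1°] dwell: s stays 22.0000
seg 3 [313.1°–360°] uniform, h=-22: θ=357.3° here. β=44.2, B=46.9. -22·44.2/46.9 = -20.7335 → s = 1.2665
R = R0 + s = 21 + 1.2665 = 22.2665

22.2665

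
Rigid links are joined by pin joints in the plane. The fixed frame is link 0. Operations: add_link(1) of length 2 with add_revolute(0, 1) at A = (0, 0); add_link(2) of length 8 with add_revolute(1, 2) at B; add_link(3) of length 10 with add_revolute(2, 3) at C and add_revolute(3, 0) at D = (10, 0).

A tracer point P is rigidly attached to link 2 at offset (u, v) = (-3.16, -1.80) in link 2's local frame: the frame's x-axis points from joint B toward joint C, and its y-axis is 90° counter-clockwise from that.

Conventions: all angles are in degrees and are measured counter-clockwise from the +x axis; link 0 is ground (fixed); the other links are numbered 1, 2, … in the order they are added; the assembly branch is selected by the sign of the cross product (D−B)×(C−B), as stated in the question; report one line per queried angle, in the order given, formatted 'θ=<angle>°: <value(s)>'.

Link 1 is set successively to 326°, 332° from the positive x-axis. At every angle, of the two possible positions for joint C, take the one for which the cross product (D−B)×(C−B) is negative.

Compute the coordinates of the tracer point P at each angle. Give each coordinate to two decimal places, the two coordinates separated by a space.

A=(0,0), D=(10.00,0)
θ=326°: B = A + 2.00·(cos326°, sin326°) = (1.6581, -1.1184)
θ=326°: |BD| = 8.4166
θ=326°: circle(B,8.00) ∩ circle(D,10.00): a=2.0696, h=7.7277
θ=326°:   candidates: C₊=(2.6825,6.8158) cross=65.040; C₋=(4.7362,-8.5025) cross=-65.040
θ=326°:   branch - wants cross < 0 → take C=(4.7362,-8.5025) (cross=-65.040)
θ=326°: ex = (C−B)/|BC| = (0.3848,-0.9230); ey = (0.9230,0.3848)
θ=326°: P = B + -3.16·ex + -1.80·ey = (-1.2192,1.1058)
θ=332°: B = A + 2.00·(cos332°, sin332°) = (1.7659, -0.9389)
θ=332°: |BD| = 8.2875
θ=332°: circle(B,8.00) ∩ circle(D,10.00): a=1.9718, h=7.7532
θ=332°:   candidates: C₊=(2.8466,6.9877) cross=64.254; C₋=(4.6034,-8.4188) cross=-64.254
θ=332°:   branch - wants cross < 0 → take C=(4.6034,-8.4188) (cross=-64.254)
θ=332°: ex = (C−B)/|BC| = (0.3547,-0.9350); ey = (0.9350,0.3547)
θ=332°: P = B + -3.16·ex + -1.80·ey = (-1.0379,1.3772)

θ=326°: -1.22 1.11
θ=332°: -1.04 1.38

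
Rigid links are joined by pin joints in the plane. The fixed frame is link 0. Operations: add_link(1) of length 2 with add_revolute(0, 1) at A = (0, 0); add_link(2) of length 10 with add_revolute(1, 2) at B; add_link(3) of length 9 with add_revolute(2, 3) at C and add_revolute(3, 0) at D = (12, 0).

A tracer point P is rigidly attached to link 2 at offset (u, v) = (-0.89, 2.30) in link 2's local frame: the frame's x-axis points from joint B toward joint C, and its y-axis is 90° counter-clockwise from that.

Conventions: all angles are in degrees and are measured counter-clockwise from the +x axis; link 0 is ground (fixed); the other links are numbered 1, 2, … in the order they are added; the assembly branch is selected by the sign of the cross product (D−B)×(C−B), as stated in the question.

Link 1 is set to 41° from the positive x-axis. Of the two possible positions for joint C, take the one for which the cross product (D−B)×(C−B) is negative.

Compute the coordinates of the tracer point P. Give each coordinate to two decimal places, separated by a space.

A=(0,0), D=(12.00,0)
B = A + 2.00·(cos41°, sin41°) = (1.5094, 1.3121)
|BD| = 10.5723
circle(B,10.00) ∩ circle(D,9.00): a=6.1847, h=7.8581
  candidates: C₊=(8.6216,8.3418) cross=83.078; C₋=(6.6711,-7.2528) cross=-83.078
  branch - wants cross < 0 → take C=(6.6711,-7.2528) (cross=-83.078)
ex = (C−B)/|BC| = (0.5162,-0.8565); ey = (0.8565,0.5162)
P = B + -0.89·ex + 2.30·ey = (3.0200,3.2616)

3.02 3.26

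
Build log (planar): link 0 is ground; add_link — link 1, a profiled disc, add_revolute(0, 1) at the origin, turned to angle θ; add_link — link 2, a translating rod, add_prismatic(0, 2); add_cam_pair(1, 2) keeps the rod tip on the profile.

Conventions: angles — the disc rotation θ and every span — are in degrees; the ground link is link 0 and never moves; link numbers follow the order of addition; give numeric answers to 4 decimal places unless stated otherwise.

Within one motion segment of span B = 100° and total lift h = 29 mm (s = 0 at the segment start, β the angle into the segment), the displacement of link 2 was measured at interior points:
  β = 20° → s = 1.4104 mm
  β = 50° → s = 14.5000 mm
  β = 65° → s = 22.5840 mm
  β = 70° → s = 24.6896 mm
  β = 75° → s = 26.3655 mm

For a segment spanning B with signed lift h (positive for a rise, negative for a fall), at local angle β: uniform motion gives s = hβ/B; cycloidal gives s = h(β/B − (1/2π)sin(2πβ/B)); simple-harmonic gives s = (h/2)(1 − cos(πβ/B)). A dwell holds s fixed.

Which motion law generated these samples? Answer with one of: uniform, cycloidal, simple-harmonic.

candidates at β/B = r: uniform s = h·r (linear in β); cycloidal s = h·(r − sin(2πr)/(2π)); simple-harmonic s = (h/2)(1 − cos(πr))
β=20°: printed 1.4104 | uniform 5.8000, cycloidal 1.4104, simple-harmonic 2.7693
β=50°: printed 14.5000 | uniform 14.5000, cycloidal 14.5000, simple-harmonic 14.5000
β=65°: printed 22.5840 | uniform 18.8500, cycloidal 22.5840, simple-harmonic 21.0829
β=70°: printed 24.6896 | uniform 20.3000, cycloidal 24.6896, simple-harmonic 23.0229
β=75°: printed 26.3655 | uniform 21.7500, cycloidal 26.3655, simple-harmonic 24.7530
only one law matches every sample → cycloidal

cycloidal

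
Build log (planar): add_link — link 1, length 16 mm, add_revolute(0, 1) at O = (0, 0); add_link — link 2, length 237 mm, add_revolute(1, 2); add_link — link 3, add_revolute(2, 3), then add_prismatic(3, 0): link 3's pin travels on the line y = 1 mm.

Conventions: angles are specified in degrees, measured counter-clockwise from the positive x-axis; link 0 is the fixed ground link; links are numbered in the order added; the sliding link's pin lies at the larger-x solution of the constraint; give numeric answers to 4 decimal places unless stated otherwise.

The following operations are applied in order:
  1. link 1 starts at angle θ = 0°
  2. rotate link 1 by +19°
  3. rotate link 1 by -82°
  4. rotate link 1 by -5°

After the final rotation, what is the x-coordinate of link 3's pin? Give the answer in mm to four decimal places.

geometry: r = 16 mm, L = 237 mm, e = 1 mm; θ starts at 0°
rotate link 1 by +19°: θ ← 0° +19° = 19°
rotate link 1 by -82°: θ ← 19° -82° = -63°
rotate link 1 by -5°: θ ← -63° -5° = -68°
crank pin P = (r cos θ, r sin θ) = (5.993705, -14.834942)
h = r sin θ − e = -14.834942 − 1 = -15.834942
x = r cos θ + √(L² − h²) = 5.993705 + 236.470410 = 242.464115

242.4641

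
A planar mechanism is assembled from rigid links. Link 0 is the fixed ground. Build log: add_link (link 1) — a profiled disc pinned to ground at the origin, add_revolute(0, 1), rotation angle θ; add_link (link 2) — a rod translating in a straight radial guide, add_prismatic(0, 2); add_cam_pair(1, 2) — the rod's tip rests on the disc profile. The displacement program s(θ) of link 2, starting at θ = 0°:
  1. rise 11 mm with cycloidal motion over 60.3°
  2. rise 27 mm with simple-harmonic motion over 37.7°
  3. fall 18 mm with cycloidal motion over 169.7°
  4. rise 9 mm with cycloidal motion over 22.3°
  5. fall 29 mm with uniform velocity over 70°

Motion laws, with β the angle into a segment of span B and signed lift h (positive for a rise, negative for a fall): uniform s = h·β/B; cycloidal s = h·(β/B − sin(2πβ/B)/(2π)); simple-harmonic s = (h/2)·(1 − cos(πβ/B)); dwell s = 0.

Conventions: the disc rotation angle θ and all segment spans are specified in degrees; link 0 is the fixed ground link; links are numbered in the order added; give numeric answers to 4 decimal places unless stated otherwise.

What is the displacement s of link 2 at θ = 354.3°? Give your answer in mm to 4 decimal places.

seg 1 [0°–60.3°] cycloidal, h=11: full span → s += 11 → s = 11.0000
seg 2 [60.3°–98°] simple-harmonic, h=27: full span → s += 27 → s = 38.0000
seg 3 [98°–267.7°] cycloidal, h=-18: full span → s += -18 → s = 20.0000
seg 4 [267.7°–290°] cycloidal, h=9: full span → s += 9 → s = 29.0000
seg 5 [290°–360°] uniform, h=-29: θ=354.3° here. β=64.3, B=70. -29·64.3/70 = -26.6386 → s = 2.3614

2.3614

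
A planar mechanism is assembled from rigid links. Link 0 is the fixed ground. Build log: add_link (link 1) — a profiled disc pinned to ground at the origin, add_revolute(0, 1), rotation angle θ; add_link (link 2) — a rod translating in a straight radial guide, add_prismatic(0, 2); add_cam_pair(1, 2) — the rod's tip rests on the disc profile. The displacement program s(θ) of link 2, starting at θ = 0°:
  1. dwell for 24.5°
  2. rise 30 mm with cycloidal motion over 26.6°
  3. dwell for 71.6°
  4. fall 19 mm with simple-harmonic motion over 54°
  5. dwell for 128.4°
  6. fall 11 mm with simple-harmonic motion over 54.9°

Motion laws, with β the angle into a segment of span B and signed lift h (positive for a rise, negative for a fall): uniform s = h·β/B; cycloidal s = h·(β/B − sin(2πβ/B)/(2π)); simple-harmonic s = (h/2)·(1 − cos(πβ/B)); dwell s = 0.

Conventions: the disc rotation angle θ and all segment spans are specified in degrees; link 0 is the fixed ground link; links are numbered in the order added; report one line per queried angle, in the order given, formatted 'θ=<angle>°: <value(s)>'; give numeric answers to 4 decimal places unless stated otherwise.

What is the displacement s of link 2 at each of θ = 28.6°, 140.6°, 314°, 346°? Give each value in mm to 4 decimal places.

seg 1 [0°–24.5°] dwell: s stays 0.0000
seg 2 [24.5°–51.1°] cycloidal, h=30: θ=28.6° here. β=4.1, B=26.6. 30·(0.1541 − sin(2π·0.1541)/(2π)) = 0.6897 → s = 0.6897
seg 2 [24.5°–51.1°] cycloidal, h=30: full span → s += 30 → s = 30.0000
seg 3 [51.1°–122.7°] dwell: s stays 30.0000
seg 4 [122.7°–176.7°] simple-harmonic, h=-19: θ=140.6° here. β=17.9, B=54. -19/2·(1 − cos(π·0.3315)) = -4.7022 → s = 25.2978
seg 4 [122.7°–176.7°] simple-harmonic, h=-19: full span → s += -19 → s = 11.0000
seg 5 [176.7°–305.1°] dwell: s stays 11.0000
seg 6 [305.1°–360°] simple-harmonic, h=-11: θ=314° here. β=8.9, B=54.9. -11/2·(1 − cos(π·0.1621)) = -0.6980 → s = 10.3020
seg 6 [305.1°–360°] simple-harmonic, h=-11: θ=346° here. β=40.9, B=54.9. -11/2·(1 − cos(π·0.7450)) = -9.3274 → s = 1.6726

θ=28.6°: 0.6897
θ=140.6°: 25.2978
θ=314°: 10.3020
θ=346°: 1.6726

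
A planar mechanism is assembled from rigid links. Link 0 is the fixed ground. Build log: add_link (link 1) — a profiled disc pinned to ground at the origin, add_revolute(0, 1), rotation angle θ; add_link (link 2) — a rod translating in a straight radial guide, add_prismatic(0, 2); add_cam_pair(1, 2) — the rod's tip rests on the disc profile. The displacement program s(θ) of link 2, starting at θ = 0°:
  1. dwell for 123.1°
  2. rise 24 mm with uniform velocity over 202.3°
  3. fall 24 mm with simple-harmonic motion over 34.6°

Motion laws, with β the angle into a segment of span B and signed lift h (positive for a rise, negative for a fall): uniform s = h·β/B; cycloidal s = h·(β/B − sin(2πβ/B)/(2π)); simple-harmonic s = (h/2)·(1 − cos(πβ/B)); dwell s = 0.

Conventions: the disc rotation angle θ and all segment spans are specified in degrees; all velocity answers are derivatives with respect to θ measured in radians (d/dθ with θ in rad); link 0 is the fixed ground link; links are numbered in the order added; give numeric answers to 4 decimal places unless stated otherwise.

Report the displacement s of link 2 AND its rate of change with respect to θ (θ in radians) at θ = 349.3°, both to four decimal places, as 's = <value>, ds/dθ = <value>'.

seg 1 [0°–123.1°] dwell: s stays 0.0000
seg 2 [123.1°–325.4°] uniform, h=24: full span → s += 24 → s = 24.0000
seg 3 [325.4°–360°] simple-harmonic, h=-24: θ=349.3° here. β=23.9, B=34.6. -24/2·(1 − cos(π·0.6908)) = -18.7684 → s = 5.2316
velocity in seg [325.4°–360°] (simple-harmonic), θ in radians: β = 23.9° = 0.4171 rad, B = 34.6° = 0.6039 rad; ds/dθ = (πh/(2B)) sin(πβ/B) = (π·(-24)/(2·0.6039)) sin(π·0.6908) = -51.549795 mm/rad

s = 5.2316, ds/dθ = -51.5498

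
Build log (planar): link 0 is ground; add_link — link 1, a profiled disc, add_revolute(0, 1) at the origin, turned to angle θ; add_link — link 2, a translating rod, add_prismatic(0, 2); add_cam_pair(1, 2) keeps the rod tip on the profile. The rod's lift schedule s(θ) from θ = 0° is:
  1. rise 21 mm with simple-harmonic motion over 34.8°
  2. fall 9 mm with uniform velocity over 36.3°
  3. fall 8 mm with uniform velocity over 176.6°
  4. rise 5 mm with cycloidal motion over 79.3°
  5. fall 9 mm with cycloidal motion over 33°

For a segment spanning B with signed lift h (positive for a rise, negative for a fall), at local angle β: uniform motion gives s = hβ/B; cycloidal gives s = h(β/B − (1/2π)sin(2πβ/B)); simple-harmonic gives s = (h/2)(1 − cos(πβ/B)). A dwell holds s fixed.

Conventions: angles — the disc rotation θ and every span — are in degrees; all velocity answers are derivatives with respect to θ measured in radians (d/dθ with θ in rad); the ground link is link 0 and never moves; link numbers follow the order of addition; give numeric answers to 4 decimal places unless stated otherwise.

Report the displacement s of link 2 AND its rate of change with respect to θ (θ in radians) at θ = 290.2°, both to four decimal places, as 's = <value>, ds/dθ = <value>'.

seg 1 [0°–34.8°] simple-harmonic, h=21: full span → s += 21 → s = 21.0000
seg 2 [34.8°–71.1°] uniform, h=-9: full span → s += -9 → s = 12.0000
seg 3 [71.1°–247.7°] uniform, h=-8: full span → s += -8 → s = 4.0000
seg 4 [247.7°–327°] cycloidal, h=5: θ=290.2° here. β=42.5, B=79.3. 5·(0.5359 − sin(2π·0.5359)/(2π)) = 2.8579 → s = 6.8579
velocity in seg [247.7°–327°] (cycloidal), θ in radians: β = 42.5° = 0.7418 rad, B = 79.3° = 1.3840 rad; ds/dθ = (h/B)(1 − cos(2πβ/B)) = (5/1.3840)(1 − cos(2π·0.5359)) = 7.133477 mm/rad

s = 6.8579, ds/dθ = 7.1335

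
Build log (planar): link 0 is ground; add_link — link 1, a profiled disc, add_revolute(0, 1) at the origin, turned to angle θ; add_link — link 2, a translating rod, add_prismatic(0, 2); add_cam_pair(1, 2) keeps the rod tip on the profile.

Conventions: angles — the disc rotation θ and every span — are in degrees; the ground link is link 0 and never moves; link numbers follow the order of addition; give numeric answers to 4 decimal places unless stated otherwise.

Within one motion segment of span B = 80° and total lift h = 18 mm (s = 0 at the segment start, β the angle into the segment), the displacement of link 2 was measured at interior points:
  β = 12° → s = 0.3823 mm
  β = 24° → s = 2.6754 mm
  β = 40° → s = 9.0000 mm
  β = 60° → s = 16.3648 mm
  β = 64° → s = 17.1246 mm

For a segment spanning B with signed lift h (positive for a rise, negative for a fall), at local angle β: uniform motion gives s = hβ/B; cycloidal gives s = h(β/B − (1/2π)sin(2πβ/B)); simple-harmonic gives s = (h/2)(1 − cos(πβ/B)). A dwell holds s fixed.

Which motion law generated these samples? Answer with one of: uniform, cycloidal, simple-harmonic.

candidates at β/B = r: uniform s = h·r (linear in β); cycloidal s = h·(r − sin(2πr)/(2π)); simple-harmonic s = (h/2)(1 − cos(πr))
β=12°: printed 0.3823 | uniform 2.7000, cycloidal 0.3823, simple-harmonic 0.9809
β=24°: printed 2.6754 | uniform 5.4000, cycloidal 2.6754, simple-harmonic 3.7099
β=40°: printed 9.0000 | uniform 9.0000, cycloidal 9.0000, simple-harmonic 9.0000
β=60°: printed 16.3648 | uniform 13.5000, cycloidal 16.3648, simple-harmonic 15.3640
β=64°: printed 17.1246 | uniform 14.4000, cycloidal 17.1246, simple-harmonic 16.2812
only one law matches every sample → cycloidal

cycloidal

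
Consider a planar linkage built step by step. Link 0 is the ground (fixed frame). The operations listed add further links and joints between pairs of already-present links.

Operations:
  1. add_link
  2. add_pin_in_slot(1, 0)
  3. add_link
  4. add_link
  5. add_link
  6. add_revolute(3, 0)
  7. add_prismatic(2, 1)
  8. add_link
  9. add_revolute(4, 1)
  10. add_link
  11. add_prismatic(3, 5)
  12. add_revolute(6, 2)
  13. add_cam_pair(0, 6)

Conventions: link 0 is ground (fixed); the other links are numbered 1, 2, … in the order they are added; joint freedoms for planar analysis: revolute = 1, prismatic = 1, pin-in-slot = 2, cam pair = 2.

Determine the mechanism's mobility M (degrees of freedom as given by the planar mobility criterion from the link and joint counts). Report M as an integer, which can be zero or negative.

link 0 = ground. State L|J1|J2 = 1|0|0
+link1  2|0|0
PS(1,0) f=2→J2  2|0|1
+link2  3|0|1
+link3  4|0|1
+link4  5|0|1
R(3,0) f=1→J1  5|1|1
P(2,1) f=1→J1  5|2|1
+link5  6|2|1
R(4,1) f=1→J1  6|3|1
+link6  7|3|1
P(3,5) f=1→J1  7|4|1
R(6,2) f=1→J1  7|5|1
C(0,6) f=2→J2  7|5|2
M = 3(7−1)−2·5−2 = 18−10−2 = 6

M = 6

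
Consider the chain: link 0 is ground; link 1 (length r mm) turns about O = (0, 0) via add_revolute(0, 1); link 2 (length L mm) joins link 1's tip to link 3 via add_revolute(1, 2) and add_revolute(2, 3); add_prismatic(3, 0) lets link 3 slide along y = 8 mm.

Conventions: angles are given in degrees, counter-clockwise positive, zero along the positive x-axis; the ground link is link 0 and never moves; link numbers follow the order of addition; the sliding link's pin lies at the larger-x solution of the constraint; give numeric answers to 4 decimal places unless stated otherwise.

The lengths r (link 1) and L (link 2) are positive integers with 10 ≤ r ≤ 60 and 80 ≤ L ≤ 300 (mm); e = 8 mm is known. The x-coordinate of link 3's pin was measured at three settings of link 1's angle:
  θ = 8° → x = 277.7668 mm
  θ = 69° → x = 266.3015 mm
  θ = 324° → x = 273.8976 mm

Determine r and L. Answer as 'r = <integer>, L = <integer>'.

constraint per measurement: (x − r cos θ)² + (r sin θ − e)² = L²
subtracting the θ₁ and θ₂ equations cancels the r² and L² terms:
r = (x₁² − x₂²) / (2[(x₁cos θ₁ + e sin θ₁) − (x₂cos θ₂ + e sin θ₂)]) = 18.0001 → r = 18
L² = (x₁ − r cos θ₁)² + (r sin θ₁ − e)² = 67600.0240 → L = 260.0000 → L = 260
check at θ₃=324°: x = 273.8976 (printed 273.8976) ✓

r = 18, L = 260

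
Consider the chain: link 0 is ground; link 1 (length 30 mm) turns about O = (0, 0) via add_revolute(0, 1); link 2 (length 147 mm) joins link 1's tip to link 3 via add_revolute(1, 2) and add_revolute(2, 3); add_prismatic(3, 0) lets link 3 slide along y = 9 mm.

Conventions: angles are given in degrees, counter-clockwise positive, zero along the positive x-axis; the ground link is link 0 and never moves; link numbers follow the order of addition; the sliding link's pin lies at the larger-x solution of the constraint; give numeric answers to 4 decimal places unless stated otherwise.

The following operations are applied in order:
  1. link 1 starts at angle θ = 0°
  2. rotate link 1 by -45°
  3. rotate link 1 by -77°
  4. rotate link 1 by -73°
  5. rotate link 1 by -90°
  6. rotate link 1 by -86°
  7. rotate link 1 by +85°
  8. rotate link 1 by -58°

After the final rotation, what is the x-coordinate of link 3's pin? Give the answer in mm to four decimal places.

geometry: r = 30 mm, L = 147 mm, e = 9 mm; θ starts at 0°
rotate link 1 by -45°: θ ← 0° -45° = -45°
rotate link 1 by -77°: θ ← -45° -77° = -122°
rotate link 1 by -73°: θ ← -122° -73° = -195°
rotate link 1 by -90°: θ ← -195° -90° = -285°
rotate link 1 by -86°: θ ← -285° -86° = -371°
rotate link 1 by +85°: θ ← -371° +85° = -286°
rotate link 1 by -58°: θ ← -286° -58° = -344°
crank pin P = (r cos θ, r sin θ) = (28.837851, 8.269121)
h = r sin θ − e = 8.269121 − 9 = -0.730879
x = r cos θ + √(L² − h²) = 28.837851 + 146.998183 = 175.836034

175.8360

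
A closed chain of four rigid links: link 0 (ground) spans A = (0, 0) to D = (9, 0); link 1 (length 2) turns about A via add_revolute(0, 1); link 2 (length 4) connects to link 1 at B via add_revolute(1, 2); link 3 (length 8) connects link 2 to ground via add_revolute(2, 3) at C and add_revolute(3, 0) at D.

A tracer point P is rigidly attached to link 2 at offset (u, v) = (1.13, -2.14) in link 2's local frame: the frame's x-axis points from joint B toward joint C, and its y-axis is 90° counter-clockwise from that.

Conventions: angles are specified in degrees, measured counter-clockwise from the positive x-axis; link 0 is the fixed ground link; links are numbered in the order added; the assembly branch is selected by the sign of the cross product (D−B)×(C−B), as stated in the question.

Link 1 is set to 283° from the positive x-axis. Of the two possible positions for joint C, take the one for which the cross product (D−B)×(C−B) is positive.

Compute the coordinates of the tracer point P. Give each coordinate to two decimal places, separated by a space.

A=(0,0), D=(9.00,0)
B = A + 2.00·(cos283°, sin283°) = (0.4499, -1.9487)
|BD| = 8.7694
circle(B,4.00) ∩ circle(D,8.00): a=1.6479, h=3.6448
  candidates: C₊=(1.2466,1.9711) cross=31.962; C₋=(2.8665,-5.1362) cross=-31.962
  branch + wants cross > 0 → take C=(1.2466,1.9711) (cross=31.962)
ex = (C−B)/|BC| = (0.1992,0.9800); ey = (-0.9800,0.1992)
P = B + 1.13·ex + -2.14·ey = (2.7721,-1.2676)

2.77 -1.27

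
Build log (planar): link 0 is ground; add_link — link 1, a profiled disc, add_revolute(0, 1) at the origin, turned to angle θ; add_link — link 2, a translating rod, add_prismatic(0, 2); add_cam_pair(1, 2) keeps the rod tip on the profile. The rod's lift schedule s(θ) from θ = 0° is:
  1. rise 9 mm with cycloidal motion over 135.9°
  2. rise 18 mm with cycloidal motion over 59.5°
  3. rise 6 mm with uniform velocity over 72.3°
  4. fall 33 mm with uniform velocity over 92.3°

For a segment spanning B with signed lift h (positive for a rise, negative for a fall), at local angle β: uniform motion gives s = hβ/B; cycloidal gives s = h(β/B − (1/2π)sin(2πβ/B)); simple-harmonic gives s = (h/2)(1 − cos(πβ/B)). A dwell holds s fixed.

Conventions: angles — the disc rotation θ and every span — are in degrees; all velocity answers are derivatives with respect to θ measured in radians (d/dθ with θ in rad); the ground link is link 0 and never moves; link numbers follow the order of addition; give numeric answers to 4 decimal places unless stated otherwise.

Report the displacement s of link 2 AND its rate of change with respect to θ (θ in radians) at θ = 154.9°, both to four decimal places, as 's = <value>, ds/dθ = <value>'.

seg 1 [0°–135.9°] cycloidal, h=9: full span → s += 9 → s = 9.0000
seg 2 [135.9°–195.4°] cycloidal, h=18: θ=154.9° here. β=19, B=59.5. 18·(0.3193 − sin(2π·0.3193)/(2π)) = 3.1506 → s = 12.1506
velocity in seg [135.9°–195.4°] (cycloidal), θ in radians: β = 19° = 0.3316 rad, B = 59.5° = 1.0385 rad; ds/dθ = (h/B)(1 − cos(2πβ/B)) = (18/1.0385)(1 − cos(2π·0.3193)) = 24.646972 mm/rad

s = 12.1506, ds/dθ = 24.6470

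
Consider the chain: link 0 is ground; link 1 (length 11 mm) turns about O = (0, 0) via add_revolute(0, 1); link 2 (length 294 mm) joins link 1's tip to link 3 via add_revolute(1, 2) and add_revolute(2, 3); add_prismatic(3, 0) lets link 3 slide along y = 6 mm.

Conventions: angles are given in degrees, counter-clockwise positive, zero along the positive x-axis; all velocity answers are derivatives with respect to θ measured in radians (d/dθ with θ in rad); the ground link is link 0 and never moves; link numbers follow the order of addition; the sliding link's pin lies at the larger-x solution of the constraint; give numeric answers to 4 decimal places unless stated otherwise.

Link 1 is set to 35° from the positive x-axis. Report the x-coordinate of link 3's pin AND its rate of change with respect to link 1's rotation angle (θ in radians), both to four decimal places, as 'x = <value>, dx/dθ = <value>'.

geometry: r = 11 mm, L = 294 mm, e = 6 mm
crank pin P = (r cos θ, r sin θ) = (9.010672, 6.309341)
h = r sin θ − e = 6.309341 − 6 = 0.309341
x = r cos θ + √(L² − h²) = 9.010672 + 293.999837 = 303.010510
dx/dθ = −r sin θ − h·r cos θ/√(L² − h²) (θ in radians; h = 0.309341) = -6.318822

x = 303.0105, dx/dθ = -6.3188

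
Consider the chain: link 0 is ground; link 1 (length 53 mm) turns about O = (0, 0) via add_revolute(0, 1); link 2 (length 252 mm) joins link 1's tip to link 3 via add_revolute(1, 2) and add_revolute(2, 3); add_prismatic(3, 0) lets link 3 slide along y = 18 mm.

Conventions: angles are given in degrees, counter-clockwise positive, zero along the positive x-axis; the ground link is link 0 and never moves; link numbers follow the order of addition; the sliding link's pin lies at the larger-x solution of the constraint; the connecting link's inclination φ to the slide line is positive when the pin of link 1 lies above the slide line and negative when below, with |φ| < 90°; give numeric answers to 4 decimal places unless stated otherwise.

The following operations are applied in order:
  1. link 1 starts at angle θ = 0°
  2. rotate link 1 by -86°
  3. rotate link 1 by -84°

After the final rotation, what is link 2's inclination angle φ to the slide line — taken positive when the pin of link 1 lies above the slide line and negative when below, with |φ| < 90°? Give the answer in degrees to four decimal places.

geometry: r = 53 mm, L = 252 mm, e = 18 mm; θ starts at 0°
rotate link 1 by -86°: θ ← 0° -86° = -86°
rotate link 1 by -84°: θ ← -86° -84° = -170°
h = r sin θ − e = -9.203353 − 18 = -27.203353
sin φ = h / L = -27.203353 / 252 = -0.10794982
φ = arcsin(-0.10794982) = -6.197145°

-6.1971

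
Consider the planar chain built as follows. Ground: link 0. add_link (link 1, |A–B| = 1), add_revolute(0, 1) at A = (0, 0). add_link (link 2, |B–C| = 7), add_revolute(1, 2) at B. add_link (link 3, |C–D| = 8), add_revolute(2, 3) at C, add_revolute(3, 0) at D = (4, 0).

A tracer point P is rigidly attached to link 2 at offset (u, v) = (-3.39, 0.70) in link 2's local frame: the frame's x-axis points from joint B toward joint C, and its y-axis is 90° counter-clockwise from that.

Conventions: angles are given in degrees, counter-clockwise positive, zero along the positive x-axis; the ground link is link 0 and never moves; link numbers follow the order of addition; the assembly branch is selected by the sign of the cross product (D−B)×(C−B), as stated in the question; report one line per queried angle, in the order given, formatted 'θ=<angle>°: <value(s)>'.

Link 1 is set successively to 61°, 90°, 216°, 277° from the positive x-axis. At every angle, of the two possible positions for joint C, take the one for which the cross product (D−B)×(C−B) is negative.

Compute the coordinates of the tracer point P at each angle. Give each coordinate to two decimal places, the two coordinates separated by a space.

A=(0,0), D=(4.00,0)
θ=61°: B = A + 1.00·(cos61°, sin61°) = (0.4848, 0.8746)
θ=61°: |BD| = 3.6224
θ=61°: circle(B,7.00) ∩ circle(D,8.00): a=-0.2593, h=6.9952
θ=61°:   candidates: C₊=(1.9222,7.7255) cross=25.339; C₋=(-1.4558,-5.8510) cross=-25.339
θ=61°:   branch - wants cross < 0 → take C=(-1.4558,-5.8510) (cross=-25.339)
θ=61°: ex = (C−B)/|BC| = (-0.2772,-0.9608); ey = (0.9608,-0.2772)
θ=61°: P = B + -3.39·ex + 0.70·ey = (2.0972,3.9377)
θ=90°: B = A + 1.00·(cos90°, sin90°) = (0.0000, 1.0000)
θ=90°: |BD| = 4.1231
θ=90°: circle(B,7.00) ∩ circle(D,8.00): a=0.2425, h=6.9958
θ=90°:   candidates: C₊=(1.9320,7.7281) cross=28.844; C₋=(-1.4614,-5.8457) cross=-28.844
θ=90°:   branch - wants cross < 0 → take C=(-1.4614,-5.8457) (cross=-28.844)
θ=90°: ex = (C−B)/|BC| = (-0.2088,-0.9780); ey = (0.9780,-0.2088)
θ=90°: P = B + -3.39·ex + 0.70·ey = (1.3923,4.1692)
θ=216°: B = A + 1.00·(cos216°, sin216°) = (-0.8090, -0.5878)
θ=216°: |BD| = 4.8448
θ=216°: circle(B,7.00) ∩ circle(D,8.00): a=0.8744, h=6.9452
θ=216°:   candidates: C₊=(-0.7837,6.4122) cross=33.648; C₋=(0.9015,-7.3756) cross=-33.648
θ=216°:   branch - wants cross < 0 → take C=(0.9015,-7.3756) (cross=-33.648)
θ=216°: ex = (C−B)/|BC| = (0.2444,-0.9697); ey = (0.9697,0.2444)
θ=216°: P = B + -3.39·ex + 0.70·ey = (-0.9586,2.8705)
θ=277°: B = A + 1.00·(cos277°, sin277°) = (0.1219, -0.9925)
θ=277°: |BD| = 4.0031
θ=277°: circle(B,7.00) ∩ circle(D,8.00): a=0.1280, h=6.9988
θ=277°:   candidates: C₊=(-1.4894,5.8195) cross=28.017; C₋=(1.9812,-7.7411) cross=-28.017
θ=277°:   branch - wants cross < 0 → take C=(1.9812,-7.7411) (cross=-28.017)
θ=277°: ex = (C−B)/|BC| = (0.2656,-0.9641); ey = (0.9641,0.2656)
θ=277°: P = B + -3.39·ex + 0.70·ey = (-0.1037,2.4616)

θ=61°: 2.10 3.94
θ=90°: 1.39 4.17
θ=216°: -0.96 2.87
θ=277°: -0.10 2.46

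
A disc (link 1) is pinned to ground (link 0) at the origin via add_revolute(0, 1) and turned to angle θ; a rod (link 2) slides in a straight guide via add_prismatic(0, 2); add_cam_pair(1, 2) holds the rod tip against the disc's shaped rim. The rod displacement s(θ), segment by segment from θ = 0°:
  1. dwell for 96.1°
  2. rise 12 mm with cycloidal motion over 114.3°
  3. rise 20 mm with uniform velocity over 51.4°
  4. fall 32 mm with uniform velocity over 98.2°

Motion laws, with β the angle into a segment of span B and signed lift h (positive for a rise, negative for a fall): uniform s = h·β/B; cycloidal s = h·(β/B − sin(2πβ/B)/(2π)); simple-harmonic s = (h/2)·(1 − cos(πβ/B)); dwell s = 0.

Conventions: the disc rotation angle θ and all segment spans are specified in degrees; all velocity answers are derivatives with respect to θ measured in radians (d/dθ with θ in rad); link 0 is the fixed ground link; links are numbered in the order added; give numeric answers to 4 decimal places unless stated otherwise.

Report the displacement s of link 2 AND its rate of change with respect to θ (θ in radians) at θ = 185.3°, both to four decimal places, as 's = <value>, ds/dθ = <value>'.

segment 1 (0° to 96.1°, dwell): s unchanged at 0.0000
θ = 185.3° falls in segment 2 (96.1° to 210.4°, cycloidal, h = 12): β = 185.3 − 96.1 = 89.2°, B = 114.3°; Δs = 12·(0.7804 − sin(2π·0.7804)/(2π)) = 11.2399; s = 0.0000 + 11.2399 = 11.2399
velocity in seg [96.1°–210.4°] (cycloidal), θ in radians: β = 89.2° = 1.5568 rad, B = 114.3° = 1.9949 rad; ds/dθ = (h/B)(1 − cos(2πβ/B)) = (12/1.9949)(1 − cos(2π·0.7804)) = 4.873212 mm/rad

s = 11.2399, ds/dθ = 4.8732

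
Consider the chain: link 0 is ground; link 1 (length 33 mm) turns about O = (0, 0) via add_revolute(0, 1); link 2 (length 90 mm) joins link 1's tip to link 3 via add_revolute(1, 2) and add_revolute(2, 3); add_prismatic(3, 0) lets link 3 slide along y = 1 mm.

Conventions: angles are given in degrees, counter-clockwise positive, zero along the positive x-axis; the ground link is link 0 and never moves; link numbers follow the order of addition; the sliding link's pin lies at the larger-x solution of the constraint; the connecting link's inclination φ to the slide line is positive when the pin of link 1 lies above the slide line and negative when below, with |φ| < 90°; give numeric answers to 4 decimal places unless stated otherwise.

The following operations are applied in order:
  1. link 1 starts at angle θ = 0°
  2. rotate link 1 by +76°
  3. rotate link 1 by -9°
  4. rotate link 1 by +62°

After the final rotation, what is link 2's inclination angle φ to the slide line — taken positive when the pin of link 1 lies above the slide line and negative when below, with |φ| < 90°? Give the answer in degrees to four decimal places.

geometry: r = 33 mm, L = 90 mm, e = 1 mm; θ starts at 0°
rotate link 1 by +76°: θ ← 0° +76° = 76°
rotate link 1 by -9°: θ ← 76° -9° = 67°
rotate link 1 by +62°: θ ← 67° +62° = 129°
h = r sin θ − e = 25.645817 − 1 = 24.645817
sin φ = h / L = 24.645817 / 90 = 0.27384241
φ = arcsin(0.27384241) = 15.893041°

15.8930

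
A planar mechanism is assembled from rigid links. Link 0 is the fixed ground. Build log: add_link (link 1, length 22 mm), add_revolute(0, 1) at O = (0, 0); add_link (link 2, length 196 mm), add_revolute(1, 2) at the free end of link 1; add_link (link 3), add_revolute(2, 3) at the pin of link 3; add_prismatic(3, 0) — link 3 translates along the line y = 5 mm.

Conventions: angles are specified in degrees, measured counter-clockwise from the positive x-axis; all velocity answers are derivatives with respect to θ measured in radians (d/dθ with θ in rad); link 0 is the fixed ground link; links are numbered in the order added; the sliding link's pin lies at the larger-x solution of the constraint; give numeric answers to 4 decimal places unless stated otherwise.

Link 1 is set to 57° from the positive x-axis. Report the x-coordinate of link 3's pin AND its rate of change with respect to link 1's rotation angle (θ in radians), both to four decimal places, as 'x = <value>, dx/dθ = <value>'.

geometry: r = 22 mm, L = 196 mm, e = 5 mm
crank pin P = (r cos θ, r sin θ) = (11.982059, 18.450752)
h = r sin θ − e = 18.450752 − 5 = 13.450752
x = r cos θ + √(L² − h²) = 11.982059 + 195.537918 = 207.519976
dx/dθ = −r sin θ − h·r cos θ/√(L² − h²) (θ in radians; h = 13.450752) = -19.274980

x = 207.5200, dx/dθ = -19.2750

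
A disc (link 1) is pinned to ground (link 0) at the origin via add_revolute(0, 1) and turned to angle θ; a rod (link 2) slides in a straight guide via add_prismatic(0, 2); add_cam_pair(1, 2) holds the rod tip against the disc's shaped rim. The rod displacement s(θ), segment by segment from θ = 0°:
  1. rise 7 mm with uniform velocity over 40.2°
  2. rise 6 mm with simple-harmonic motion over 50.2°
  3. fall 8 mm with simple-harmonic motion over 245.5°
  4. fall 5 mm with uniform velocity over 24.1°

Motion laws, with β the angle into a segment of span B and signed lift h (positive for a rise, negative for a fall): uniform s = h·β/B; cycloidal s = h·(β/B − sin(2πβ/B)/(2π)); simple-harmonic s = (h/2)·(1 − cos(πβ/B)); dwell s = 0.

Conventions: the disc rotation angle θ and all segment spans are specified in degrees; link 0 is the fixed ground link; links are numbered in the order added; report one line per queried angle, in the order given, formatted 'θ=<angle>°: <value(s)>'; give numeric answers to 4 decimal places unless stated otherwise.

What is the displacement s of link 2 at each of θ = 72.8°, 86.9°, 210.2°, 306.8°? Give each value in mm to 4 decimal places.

segment 1 (0° to 40.2°, uniform, h = 7) is passed completely: s = 0.0000 + (7) = 7.0000
θ = 72.8° falls in segment 2 (40.2° to 90.4°, simple-harmonic, h = 6): β = 72.8 − 40.2 = 32.6°, B = 50.2°; Δs = 6/2·(1 − cos(π·0.6494)) = 4.3570; s = 7.0000 + 4.3570 = 11.3570
θ = 86.9° falls in segment 2 (40.2° to 90.4°, simple-harmonic, h = 6): β = 86.9 − 40.2 = 46.7°, B = 50.2°; Δs = 6/2·(1 − cos(π·0.9303)) = 5.9283; s = 7.0000 + 5.9283 = 12.9283
segment 2 (40.2° to 90.4°, simple-harmonic, h = 6) is passed completely: s = 7.0000 + (6) = 13.0000
θ = 210.2° falls in segment 3 (90.4° to 335.9°, simple-harmonic, h = -8): β = 210.2 − 90.4 = 119.8°, B = 245.5°; Δs = -8/2·(1 − cos(π·0.4880)) = -3.8490; s = 13.0000 − 3.8490 = 9.1510
θ = 306.8° falls in segment 3 (90.4° to 335.9°, simple-harmonic, h = -8): β = 306.8 − 90.4 = 216.4°, B = 245.5°; Δs = -8/2·(1 − cos(π·0.8815)) = -7.7258; s = 13.0000 − 7.7258 = 5.2742

θ=72.8°: 11.3570
θ=86.9°: 12.9283
θ=210.2°: 9.1510
θ=306.8°: 5.2742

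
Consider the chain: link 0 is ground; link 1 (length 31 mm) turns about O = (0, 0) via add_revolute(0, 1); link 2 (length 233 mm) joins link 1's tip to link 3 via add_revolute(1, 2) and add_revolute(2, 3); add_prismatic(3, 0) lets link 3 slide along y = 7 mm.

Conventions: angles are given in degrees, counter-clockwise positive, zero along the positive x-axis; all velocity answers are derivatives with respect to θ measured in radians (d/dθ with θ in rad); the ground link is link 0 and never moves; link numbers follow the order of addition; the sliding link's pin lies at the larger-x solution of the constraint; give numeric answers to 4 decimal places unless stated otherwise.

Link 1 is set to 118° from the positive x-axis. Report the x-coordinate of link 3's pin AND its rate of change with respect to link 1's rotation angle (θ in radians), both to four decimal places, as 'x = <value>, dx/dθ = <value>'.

geometry: r = 31 mm, L = 233 mm, e = 7 mm
crank pin P = (r cos θ, r sin θ) = (-14.553618, 27.371375)
h = r sin θ − e = 27.371375 − 7 = 20.371375
x = r cos θ + √(L² − h²) = -14.553618 + 232.107749 = 217.554130
dx/dθ = −r sin θ − h·r cos θ/√(L² − h²) (θ in radians; h = 20.371375) = -26.094050

x = 217.5541, dx/dθ = -26.0940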